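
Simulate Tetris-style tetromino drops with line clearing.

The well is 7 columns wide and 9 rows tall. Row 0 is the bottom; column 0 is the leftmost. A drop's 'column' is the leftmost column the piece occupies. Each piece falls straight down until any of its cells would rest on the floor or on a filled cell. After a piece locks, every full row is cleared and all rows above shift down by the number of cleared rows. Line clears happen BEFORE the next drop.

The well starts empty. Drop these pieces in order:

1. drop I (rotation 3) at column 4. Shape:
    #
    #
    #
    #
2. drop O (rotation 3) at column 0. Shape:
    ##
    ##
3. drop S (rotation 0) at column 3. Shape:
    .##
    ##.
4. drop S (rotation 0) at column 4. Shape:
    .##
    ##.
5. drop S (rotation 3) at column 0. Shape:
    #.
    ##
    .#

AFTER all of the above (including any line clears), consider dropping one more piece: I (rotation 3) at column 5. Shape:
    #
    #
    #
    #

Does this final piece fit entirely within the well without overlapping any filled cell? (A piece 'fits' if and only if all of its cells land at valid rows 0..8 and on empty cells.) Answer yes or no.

Answer: no

Derivation:
Drop 1: I rot3 at col 4 lands with bottom-row=0; cleared 0 line(s) (total 0); column heights now [0 0 0 0 4 0 0], max=4
Drop 2: O rot3 at col 0 lands with bottom-row=0; cleared 0 line(s) (total 0); column heights now [2 2 0 0 4 0 0], max=4
Drop 3: S rot0 at col 3 lands with bottom-row=4; cleared 0 line(s) (total 0); column heights now [2 2 0 5 6 6 0], max=6
Drop 4: S rot0 at col 4 lands with bottom-row=6; cleared 0 line(s) (total 0); column heights now [2 2 0 5 7 8 8], max=8
Drop 5: S rot3 at col 0 lands with bottom-row=2; cleared 0 line(s) (total 0); column heights now [5 4 0 5 7 8 8], max=8
Test piece I rot3 at col 5 (width 1): heights before test = [5 4 0 5 7 8 8]; fits = False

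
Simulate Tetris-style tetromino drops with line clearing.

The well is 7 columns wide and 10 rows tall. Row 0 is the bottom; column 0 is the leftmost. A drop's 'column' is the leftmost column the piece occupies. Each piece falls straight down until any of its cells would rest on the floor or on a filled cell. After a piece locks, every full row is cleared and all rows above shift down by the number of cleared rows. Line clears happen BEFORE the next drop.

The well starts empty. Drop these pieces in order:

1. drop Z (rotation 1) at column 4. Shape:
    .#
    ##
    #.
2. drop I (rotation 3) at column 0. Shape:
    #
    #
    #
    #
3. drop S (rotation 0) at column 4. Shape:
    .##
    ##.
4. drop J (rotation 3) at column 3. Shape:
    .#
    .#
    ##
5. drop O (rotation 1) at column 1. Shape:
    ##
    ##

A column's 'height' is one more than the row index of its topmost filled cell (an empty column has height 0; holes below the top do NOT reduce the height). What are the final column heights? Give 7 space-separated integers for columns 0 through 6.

Drop 1: Z rot1 at col 4 lands with bottom-row=0; cleared 0 line(s) (total 0); column heights now [0 0 0 0 2 3 0], max=3
Drop 2: I rot3 at col 0 lands with bottom-row=0; cleared 0 line(s) (total 0); column heights now [4 0 0 0 2 3 0], max=4
Drop 3: S rot0 at col 4 lands with bottom-row=3; cleared 0 line(s) (total 0); column heights now [4 0 0 0 4 5 5], max=5
Drop 4: J rot3 at col 3 lands with bottom-row=4; cleared 0 line(s) (total 0); column heights now [4 0 0 5 7 5 5], max=7
Drop 5: O rot1 at col 1 lands with bottom-row=0; cleared 0 line(s) (total 0); column heights now [4 2 2 5 7 5 5], max=7

Answer: 4 2 2 5 7 5 5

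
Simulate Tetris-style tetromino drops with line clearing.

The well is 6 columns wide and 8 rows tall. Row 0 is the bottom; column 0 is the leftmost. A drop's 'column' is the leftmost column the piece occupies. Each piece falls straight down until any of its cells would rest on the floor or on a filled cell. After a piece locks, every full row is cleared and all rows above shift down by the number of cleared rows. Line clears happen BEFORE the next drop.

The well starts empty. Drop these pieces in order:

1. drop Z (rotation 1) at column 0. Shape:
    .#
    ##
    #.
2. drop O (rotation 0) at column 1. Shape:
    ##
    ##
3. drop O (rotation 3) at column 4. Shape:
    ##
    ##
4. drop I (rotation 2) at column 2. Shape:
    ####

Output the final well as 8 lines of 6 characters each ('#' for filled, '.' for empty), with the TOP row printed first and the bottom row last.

Drop 1: Z rot1 at col 0 lands with bottom-row=0; cleared 0 line(s) (total 0); column heights now [2 3 0 0 0 0], max=3
Drop 2: O rot0 at col 1 lands with bottom-row=3; cleared 0 line(s) (total 0); column heights now [2 5 5 0 0 0], max=5
Drop 3: O rot3 at col 4 lands with bottom-row=0; cleared 0 line(s) (total 0); column heights now [2 5 5 0 2 2], max=5
Drop 4: I rot2 at col 2 lands with bottom-row=5; cleared 0 line(s) (total 0); column heights now [2 5 6 6 6 6], max=6

Answer: ......
......
..####
.##...
.##...
.#....
##..##
#...##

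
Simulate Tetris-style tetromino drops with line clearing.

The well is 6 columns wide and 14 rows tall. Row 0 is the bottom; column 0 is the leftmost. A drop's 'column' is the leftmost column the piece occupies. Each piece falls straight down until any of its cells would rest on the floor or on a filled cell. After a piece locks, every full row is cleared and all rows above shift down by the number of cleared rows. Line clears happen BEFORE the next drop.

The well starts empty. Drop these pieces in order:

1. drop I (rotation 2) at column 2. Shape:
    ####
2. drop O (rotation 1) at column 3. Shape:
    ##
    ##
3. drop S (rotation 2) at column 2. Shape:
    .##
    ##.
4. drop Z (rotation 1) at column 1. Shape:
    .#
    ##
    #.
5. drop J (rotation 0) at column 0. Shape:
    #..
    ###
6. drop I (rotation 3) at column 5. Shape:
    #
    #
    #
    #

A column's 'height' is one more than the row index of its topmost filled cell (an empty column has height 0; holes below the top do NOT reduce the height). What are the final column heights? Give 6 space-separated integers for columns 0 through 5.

Answer: 8 7 7 5 5 5

Derivation:
Drop 1: I rot2 at col 2 lands with bottom-row=0; cleared 0 line(s) (total 0); column heights now [0 0 1 1 1 1], max=1
Drop 2: O rot1 at col 3 lands with bottom-row=1; cleared 0 line(s) (total 0); column heights now [0 0 1 3 3 1], max=3
Drop 3: S rot2 at col 2 lands with bottom-row=3; cleared 0 line(s) (total 0); column heights now [0 0 4 5 5 1], max=5
Drop 4: Z rot1 at col 1 lands with bottom-row=3; cleared 0 line(s) (total 0); column heights now [0 5 6 5 5 1], max=6
Drop 5: J rot0 at col 0 lands with bottom-row=6; cleared 0 line(s) (total 0); column heights now [8 7 7 5 5 1], max=8
Drop 6: I rot3 at col 5 lands with bottom-row=1; cleared 0 line(s) (total 0); column heights now [8 7 7 5 5 5], max=8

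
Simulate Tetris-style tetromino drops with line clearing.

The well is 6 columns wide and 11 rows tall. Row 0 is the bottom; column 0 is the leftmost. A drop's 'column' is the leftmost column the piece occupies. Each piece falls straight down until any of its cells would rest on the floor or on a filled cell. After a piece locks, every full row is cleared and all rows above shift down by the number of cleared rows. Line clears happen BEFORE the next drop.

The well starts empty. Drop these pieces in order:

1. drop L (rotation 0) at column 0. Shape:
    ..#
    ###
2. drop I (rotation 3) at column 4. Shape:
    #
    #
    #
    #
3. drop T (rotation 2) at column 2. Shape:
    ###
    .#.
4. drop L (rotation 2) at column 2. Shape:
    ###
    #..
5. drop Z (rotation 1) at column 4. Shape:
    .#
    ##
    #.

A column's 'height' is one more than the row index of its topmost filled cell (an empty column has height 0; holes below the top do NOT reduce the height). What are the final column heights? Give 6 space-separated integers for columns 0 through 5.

Drop 1: L rot0 at col 0 lands with bottom-row=0; cleared 0 line(s) (total 0); column heights now [1 1 2 0 0 0], max=2
Drop 2: I rot3 at col 4 lands with bottom-row=0; cleared 0 line(s) (total 0); column heights now [1 1 2 0 4 0], max=4
Drop 3: T rot2 at col 2 lands with bottom-row=3; cleared 0 line(s) (total 0); column heights now [1 1 5 5 5 0], max=5
Drop 4: L rot2 at col 2 lands with bottom-row=5; cleared 0 line(s) (total 0); column heights now [1 1 7 7 7 0], max=7
Drop 5: Z rot1 at col 4 lands with bottom-row=7; cleared 0 line(s) (total 0); column heights now [1 1 7 7 9 10], max=10

Answer: 1 1 7 7 9 10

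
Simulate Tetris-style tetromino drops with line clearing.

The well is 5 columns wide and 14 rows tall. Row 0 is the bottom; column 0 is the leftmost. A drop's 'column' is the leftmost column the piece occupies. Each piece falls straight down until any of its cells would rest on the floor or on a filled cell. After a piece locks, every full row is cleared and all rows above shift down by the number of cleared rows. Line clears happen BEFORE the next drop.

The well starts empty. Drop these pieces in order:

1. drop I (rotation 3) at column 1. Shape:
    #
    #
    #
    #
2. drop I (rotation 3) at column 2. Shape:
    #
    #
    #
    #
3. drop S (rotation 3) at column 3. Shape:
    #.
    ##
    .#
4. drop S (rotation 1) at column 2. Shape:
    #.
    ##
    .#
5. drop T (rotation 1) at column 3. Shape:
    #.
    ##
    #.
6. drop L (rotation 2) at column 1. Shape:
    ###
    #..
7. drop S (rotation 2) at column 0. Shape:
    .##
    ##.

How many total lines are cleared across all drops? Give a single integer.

Drop 1: I rot3 at col 1 lands with bottom-row=0; cleared 0 line(s) (total 0); column heights now [0 4 0 0 0], max=4
Drop 2: I rot3 at col 2 lands with bottom-row=0; cleared 0 line(s) (total 0); column heights now [0 4 4 0 0], max=4
Drop 3: S rot3 at col 3 lands with bottom-row=0; cleared 0 line(s) (total 0); column heights now [0 4 4 3 2], max=4
Drop 4: S rot1 at col 2 lands with bottom-row=3; cleared 0 line(s) (total 0); column heights now [0 4 6 5 2], max=6
Drop 5: T rot1 at col 3 lands with bottom-row=5; cleared 0 line(s) (total 0); column heights now [0 4 6 8 7], max=8
Drop 6: L rot2 at col 1 lands with bottom-row=7; cleared 0 line(s) (total 0); column heights now [0 9 9 9 7], max=9
Drop 7: S rot2 at col 0 lands with bottom-row=9; cleared 0 line(s) (total 0); column heights now [10 11 11 9 7], max=11

Answer: 0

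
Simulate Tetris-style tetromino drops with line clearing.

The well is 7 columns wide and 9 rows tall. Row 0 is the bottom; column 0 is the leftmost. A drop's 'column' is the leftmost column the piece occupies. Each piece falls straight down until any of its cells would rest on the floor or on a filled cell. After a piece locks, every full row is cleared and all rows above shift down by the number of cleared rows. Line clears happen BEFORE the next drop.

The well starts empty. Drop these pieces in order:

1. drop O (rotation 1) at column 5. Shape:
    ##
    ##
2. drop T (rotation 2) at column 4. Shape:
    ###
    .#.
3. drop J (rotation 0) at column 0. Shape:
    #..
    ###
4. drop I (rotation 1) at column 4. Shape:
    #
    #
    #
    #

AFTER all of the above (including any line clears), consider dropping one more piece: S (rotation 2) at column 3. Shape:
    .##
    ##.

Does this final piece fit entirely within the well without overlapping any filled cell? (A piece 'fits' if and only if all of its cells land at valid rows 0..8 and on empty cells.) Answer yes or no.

Answer: no

Derivation:
Drop 1: O rot1 at col 5 lands with bottom-row=0; cleared 0 line(s) (total 0); column heights now [0 0 0 0 0 2 2], max=2
Drop 2: T rot2 at col 4 lands with bottom-row=2; cleared 0 line(s) (total 0); column heights now [0 0 0 0 4 4 4], max=4
Drop 3: J rot0 at col 0 lands with bottom-row=0; cleared 0 line(s) (total 0); column heights now [2 1 1 0 4 4 4], max=4
Drop 4: I rot1 at col 4 lands with bottom-row=4; cleared 0 line(s) (total 0); column heights now [2 1 1 0 8 4 4], max=8
Test piece S rot2 at col 3 (width 3): heights before test = [2 1 1 0 8 4 4]; fits = False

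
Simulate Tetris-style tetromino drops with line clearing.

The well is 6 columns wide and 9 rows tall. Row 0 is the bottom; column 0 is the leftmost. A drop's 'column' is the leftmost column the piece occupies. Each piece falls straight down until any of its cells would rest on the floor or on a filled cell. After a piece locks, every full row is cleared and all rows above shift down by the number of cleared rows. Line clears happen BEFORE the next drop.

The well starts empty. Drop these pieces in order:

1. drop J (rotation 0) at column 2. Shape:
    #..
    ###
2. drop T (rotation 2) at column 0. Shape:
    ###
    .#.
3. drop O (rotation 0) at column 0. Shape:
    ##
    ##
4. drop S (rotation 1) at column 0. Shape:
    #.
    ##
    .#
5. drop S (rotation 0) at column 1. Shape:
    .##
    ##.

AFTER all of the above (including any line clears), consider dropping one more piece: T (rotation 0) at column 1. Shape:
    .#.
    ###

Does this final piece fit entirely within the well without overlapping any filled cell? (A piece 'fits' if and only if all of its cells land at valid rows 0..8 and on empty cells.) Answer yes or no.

Drop 1: J rot0 at col 2 lands with bottom-row=0; cleared 0 line(s) (total 0); column heights now [0 0 2 1 1 0], max=2
Drop 2: T rot2 at col 0 lands with bottom-row=1; cleared 0 line(s) (total 0); column heights now [3 3 3 1 1 0], max=3
Drop 3: O rot0 at col 0 lands with bottom-row=3; cleared 0 line(s) (total 0); column heights now [5 5 3 1 1 0], max=5
Drop 4: S rot1 at col 0 lands with bottom-row=5; cleared 0 line(s) (total 0); column heights now [8 7 3 1 1 0], max=8
Drop 5: S rot0 at col 1 lands with bottom-row=7; cleared 0 line(s) (total 0); column heights now [8 8 9 9 1 0], max=9
Test piece T rot0 at col 1 (width 3): heights before test = [8 8 9 9 1 0]; fits = False

Answer: no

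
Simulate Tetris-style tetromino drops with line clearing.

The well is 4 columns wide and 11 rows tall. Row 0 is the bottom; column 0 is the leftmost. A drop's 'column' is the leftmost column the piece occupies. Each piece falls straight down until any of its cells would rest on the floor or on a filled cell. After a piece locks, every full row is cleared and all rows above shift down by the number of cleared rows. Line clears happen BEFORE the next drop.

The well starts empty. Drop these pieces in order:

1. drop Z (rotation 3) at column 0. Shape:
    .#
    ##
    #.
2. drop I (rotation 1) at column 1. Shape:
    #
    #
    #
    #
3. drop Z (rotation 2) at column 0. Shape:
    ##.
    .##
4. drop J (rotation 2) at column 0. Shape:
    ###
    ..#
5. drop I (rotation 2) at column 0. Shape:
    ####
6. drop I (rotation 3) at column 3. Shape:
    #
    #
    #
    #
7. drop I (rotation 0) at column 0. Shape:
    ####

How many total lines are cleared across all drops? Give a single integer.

Drop 1: Z rot3 at col 0 lands with bottom-row=0; cleared 0 line(s) (total 0); column heights now [2 3 0 0], max=3
Drop 2: I rot1 at col 1 lands with bottom-row=3; cleared 0 line(s) (total 0); column heights now [2 7 0 0], max=7
Drop 3: Z rot2 at col 0 lands with bottom-row=7; cleared 0 line(s) (total 0); column heights now [9 9 8 0], max=9
Drop 4: J rot2 at col 0 lands with bottom-row=8; cleared 0 line(s) (total 0); column heights now [10 10 10 0], max=10
Drop 5: I rot2 at col 0 lands with bottom-row=10; cleared 1 line(s) (total 1); column heights now [10 10 10 0], max=10
Drop 6: I rot3 at col 3 lands with bottom-row=0; cleared 0 line(s) (total 1); column heights now [10 10 10 4], max=10
Drop 7: I rot0 at col 0 lands with bottom-row=10; cleared 1 line(s) (total 2); column heights now [10 10 10 4], max=10

Answer: 2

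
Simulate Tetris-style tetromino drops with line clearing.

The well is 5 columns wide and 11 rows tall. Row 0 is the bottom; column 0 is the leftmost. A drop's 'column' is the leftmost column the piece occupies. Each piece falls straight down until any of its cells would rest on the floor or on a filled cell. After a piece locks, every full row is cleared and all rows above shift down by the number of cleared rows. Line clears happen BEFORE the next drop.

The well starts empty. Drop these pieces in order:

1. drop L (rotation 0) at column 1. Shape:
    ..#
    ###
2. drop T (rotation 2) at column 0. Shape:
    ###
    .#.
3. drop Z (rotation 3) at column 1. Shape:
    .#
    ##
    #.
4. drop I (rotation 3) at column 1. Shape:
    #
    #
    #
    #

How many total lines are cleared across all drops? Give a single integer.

Answer: 0

Derivation:
Drop 1: L rot0 at col 1 lands with bottom-row=0; cleared 0 line(s) (total 0); column heights now [0 1 1 2 0], max=2
Drop 2: T rot2 at col 0 lands with bottom-row=1; cleared 0 line(s) (total 0); column heights now [3 3 3 2 0], max=3
Drop 3: Z rot3 at col 1 lands with bottom-row=3; cleared 0 line(s) (total 0); column heights now [3 5 6 2 0], max=6
Drop 4: I rot3 at col 1 lands with bottom-row=5; cleared 0 line(s) (total 0); column heights now [3 9 6 2 0], max=9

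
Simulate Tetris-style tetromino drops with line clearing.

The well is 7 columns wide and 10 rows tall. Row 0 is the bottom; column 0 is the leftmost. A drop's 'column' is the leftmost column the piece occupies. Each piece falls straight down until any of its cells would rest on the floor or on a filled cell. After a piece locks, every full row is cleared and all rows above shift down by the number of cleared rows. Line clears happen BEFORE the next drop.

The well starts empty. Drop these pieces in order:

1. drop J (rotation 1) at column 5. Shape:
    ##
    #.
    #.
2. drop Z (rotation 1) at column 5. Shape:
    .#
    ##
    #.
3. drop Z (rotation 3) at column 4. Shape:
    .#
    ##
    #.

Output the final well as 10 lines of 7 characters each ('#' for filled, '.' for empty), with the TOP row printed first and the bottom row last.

Drop 1: J rot1 at col 5 lands with bottom-row=0; cleared 0 line(s) (total 0); column heights now [0 0 0 0 0 3 3], max=3
Drop 2: Z rot1 at col 5 lands with bottom-row=3; cleared 0 line(s) (total 0); column heights now [0 0 0 0 0 5 6], max=6
Drop 3: Z rot3 at col 4 lands with bottom-row=4; cleared 0 line(s) (total 0); column heights now [0 0 0 0 6 7 6], max=7

Answer: .......
.......
.......
.....#.
....###
....###
.....#.
.....##
.....#.
.....#.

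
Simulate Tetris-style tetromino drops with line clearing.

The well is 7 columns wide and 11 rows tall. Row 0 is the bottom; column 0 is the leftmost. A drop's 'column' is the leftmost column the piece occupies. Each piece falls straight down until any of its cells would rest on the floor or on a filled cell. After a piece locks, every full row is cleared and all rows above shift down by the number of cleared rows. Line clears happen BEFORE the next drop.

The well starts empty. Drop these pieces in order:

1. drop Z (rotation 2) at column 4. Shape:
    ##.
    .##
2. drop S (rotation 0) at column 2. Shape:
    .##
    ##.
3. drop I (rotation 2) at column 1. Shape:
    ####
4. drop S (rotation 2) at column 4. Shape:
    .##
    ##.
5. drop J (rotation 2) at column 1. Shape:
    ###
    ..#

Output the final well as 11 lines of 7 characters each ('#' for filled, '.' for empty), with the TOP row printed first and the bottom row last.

Answer: .......
.......
.......
.......
.......
.###.##
...###.
.####..
...##..
..####.
.....##

Derivation:
Drop 1: Z rot2 at col 4 lands with bottom-row=0; cleared 0 line(s) (total 0); column heights now [0 0 0 0 2 2 1], max=2
Drop 2: S rot0 at col 2 lands with bottom-row=1; cleared 0 line(s) (total 0); column heights now [0 0 2 3 3 2 1], max=3
Drop 3: I rot2 at col 1 lands with bottom-row=3; cleared 0 line(s) (total 0); column heights now [0 4 4 4 4 2 1], max=4
Drop 4: S rot2 at col 4 lands with bottom-row=4; cleared 0 line(s) (total 0); column heights now [0 4 4 4 5 6 6], max=6
Drop 5: J rot2 at col 1 lands with bottom-row=4; cleared 0 line(s) (total 0); column heights now [0 6 6 6 5 6 6], max=6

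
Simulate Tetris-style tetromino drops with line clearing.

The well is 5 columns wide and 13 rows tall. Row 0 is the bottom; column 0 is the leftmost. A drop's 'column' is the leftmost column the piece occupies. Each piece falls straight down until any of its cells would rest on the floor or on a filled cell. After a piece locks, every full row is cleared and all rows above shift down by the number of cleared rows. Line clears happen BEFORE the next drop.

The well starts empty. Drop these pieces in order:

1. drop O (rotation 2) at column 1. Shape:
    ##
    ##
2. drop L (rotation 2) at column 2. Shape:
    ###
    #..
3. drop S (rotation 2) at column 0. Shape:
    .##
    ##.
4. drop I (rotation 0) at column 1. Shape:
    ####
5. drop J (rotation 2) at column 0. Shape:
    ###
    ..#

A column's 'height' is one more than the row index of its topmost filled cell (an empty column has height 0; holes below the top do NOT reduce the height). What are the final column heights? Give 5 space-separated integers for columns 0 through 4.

Drop 1: O rot2 at col 1 lands with bottom-row=0; cleared 0 line(s) (total 0); column heights now [0 2 2 0 0], max=2
Drop 2: L rot2 at col 2 lands with bottom-row=2; cleared 0 line(s) (total 0); column heights now [0 2 4 4 4], max=4
Drop 3: S rot2 at col 0 lands with bottom-row=3; cleared 1 line(s) (total 1); column heights now [0 4 4 0 0], max=4
Drop 4: I rot0 at col 1 lands with bottom-row=4; cleared 0 line(s) (total 1); column heights now [0 5 5 5 5], max=5
Drop 5: J rot2 at col 0 lands with bottom-row=5; cleared 0 line(s) (total 1); column heights now [7 7 7 5 5], max=7

Answer: 7 7 7 5 5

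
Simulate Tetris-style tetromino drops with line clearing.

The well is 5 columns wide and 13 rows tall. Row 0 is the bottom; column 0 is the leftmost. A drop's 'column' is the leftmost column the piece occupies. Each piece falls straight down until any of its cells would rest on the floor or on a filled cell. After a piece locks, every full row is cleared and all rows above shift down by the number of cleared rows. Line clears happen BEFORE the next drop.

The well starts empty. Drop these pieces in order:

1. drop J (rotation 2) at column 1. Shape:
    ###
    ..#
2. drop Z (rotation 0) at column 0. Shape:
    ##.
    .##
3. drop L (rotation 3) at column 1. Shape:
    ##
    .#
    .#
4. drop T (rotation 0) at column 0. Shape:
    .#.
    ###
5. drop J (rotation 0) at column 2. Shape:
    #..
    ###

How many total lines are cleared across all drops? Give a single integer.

Drop 1: J rot2 at col 1 lands with bottom-row=0; cleared 0 line(s) (total 0); column heights now [0 2 2 2 0], max=2
Drop 2: Z rot0 at col 0 lands with bottom-row=2; cleared 0 line(s) (total 0); column heights now [4 4 3 2 0], max=4
Drop 3: L rot3 at col 1 lands with bottom-row=3; cleared 0 line(s) (total 0); column heights now [4 6 6 2 0], max=6
Drop 4: T rot0 at col 0 lands with bottom-row=6; cleared 0 line(s) (total 0); column heights now [7 8 7 2 0], max=8
Drop 5: J rot0 at col 2 lands with bottom-row=7; cleared 0 line(s) (total 0); column heights now [7 8 9 8 8], max=9

Answer: 0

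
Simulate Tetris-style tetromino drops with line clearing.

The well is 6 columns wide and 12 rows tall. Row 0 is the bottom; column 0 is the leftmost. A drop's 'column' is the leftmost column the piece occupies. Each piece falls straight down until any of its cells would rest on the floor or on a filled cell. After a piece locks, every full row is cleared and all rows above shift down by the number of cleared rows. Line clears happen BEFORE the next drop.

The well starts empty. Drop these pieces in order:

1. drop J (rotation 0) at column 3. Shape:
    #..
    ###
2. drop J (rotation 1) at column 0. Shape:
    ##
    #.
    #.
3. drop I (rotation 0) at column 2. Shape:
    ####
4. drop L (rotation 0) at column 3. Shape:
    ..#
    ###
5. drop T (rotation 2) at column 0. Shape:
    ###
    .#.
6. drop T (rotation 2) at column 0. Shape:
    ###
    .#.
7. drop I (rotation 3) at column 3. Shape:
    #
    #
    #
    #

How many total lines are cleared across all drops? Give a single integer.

Drop 1: J rot0 at col 3 lands with bottom-row=0; cleared 0 line(s) (total 0); column heights now [0 0 0 2 1 1], max=2
Drop 2: J rot1 at col 0 lands with bottom-row=0; cleared 0 line(s) (total 0); column heights now [3 3 0 2 1 1], max=3
Drop 3: I rot0 at col 2 lands with bottom-row=2; cleared 1 line(s) (total 1); column heights now [2 0 0 2 1 1], max=2
Drop 4: L rot0 at col 3 lands with bottom-row=2; cleared 0 line(s) (total 1); column heights now [2 0 0 3 3 4], max=4
Drop 5: T rot2 at col 0 lands with bottom-row=1; cleared 1 line(s) (total 2); column heights now [2 2 0 2 1 3], max=3
Drop 6: T rot2 at col 0 lands with bottom-row=2; cleared 0 line(s) (total 2); column heights now [4 4 4 2 1 3], max=4
Drop 7: I rot3 at col 3 lands with bottom-row=2; cleared 0 line(s) (total 2); column heights now [4 4 4 6 1 3], max=6

Answer: 2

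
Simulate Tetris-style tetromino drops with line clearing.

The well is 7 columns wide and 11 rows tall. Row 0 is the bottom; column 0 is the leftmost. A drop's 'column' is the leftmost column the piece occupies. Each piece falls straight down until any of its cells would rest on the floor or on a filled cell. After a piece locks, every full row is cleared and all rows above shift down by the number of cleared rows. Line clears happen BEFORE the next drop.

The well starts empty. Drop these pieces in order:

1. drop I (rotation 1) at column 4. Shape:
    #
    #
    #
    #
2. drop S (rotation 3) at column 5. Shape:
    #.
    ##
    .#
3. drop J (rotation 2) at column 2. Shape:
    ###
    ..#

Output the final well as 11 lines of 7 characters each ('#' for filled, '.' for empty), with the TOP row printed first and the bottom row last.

Answer: .......
.......
.......
.......
.......
..###..
....#..
....#..
....##.
....###
....#.#

Derivation:
Drop 1: I rot1 at col 4 lands with bottom-row=0; cleared 0 line(s) (total 0); column heights now [0 0 0 0 4 0 0], max=4
Drop 2: S rot3 at col 5 lands with bottom-row=0; cleared 0 line(s) (total 0); column heights now [0 0 0 0 4 3 2], max=4
Drop 3: J rot2 at col 2 lands with bottom-row=4; cleared 0 line(s) (total 0); column heights now [0 0 6 6 6 3 2], max=6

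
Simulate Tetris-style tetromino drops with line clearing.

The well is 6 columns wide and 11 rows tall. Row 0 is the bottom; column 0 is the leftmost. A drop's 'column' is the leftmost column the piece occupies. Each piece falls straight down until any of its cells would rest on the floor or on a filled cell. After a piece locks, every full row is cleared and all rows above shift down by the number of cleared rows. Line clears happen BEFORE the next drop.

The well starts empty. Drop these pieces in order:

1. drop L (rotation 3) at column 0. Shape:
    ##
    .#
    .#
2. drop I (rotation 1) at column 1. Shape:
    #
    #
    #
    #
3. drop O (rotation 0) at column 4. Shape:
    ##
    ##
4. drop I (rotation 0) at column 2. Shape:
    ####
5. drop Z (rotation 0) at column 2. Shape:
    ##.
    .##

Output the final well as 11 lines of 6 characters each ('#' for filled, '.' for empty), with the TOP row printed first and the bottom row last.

Answer: ......
......
......
......
......
.#....
.#....
.###..
.#.##.
.#..##
.#..##

Derivation:
Drop 1: L rot3 at col 0 lands with bottom-row=0; cleared 0 line(s) (total 0); column heights now [3 3 0 0 0 0], max=3
Drop 2: I rot1 at col 1 lands with bottom-row=3; cleared 0 line(s) (total 0); column heights now [3 7 0 0 0 0], max=7
Drop 3: O rot0 at col 4 lands with bottom-row=0; cleared 0 line(s) (total 0); column heights now [3 7 0 0 2 2], max=7
Drop 4: I rot0 at col 2 lands with bottom-row=2; cleared 1 line(s) (total 1); column heights now [0 6 0 0 2 2], max=6
Drop 5: Z rot0 at col 2 lands with bottom-row=2; cleared 0 line(s) (total 1); column heights now [0 6 4 4 3 2], max=6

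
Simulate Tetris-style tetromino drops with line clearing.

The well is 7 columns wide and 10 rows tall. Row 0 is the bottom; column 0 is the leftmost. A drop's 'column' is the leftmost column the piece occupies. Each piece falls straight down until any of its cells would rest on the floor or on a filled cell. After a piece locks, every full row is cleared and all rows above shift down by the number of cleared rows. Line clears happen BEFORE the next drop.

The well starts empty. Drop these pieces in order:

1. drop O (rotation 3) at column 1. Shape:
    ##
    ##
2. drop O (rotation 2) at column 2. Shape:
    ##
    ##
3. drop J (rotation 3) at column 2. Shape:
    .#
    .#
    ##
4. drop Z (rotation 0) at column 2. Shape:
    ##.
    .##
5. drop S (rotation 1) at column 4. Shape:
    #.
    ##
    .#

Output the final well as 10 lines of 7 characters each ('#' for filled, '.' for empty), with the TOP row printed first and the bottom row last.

Answer: ....#..
..####.
...###.
...#...
...#...
..##...
..##...
..##...
.##....
.##....

Derivation:
Drop 1: O rot3 at col 1 lands with bottom-row=0; cleared 0 line(s) (total 0); column heights now [0 2 2 0 0 0 0], max=2
Drop 2: O rot2 at col 2 lands with bottom-row=2; cleared 0 line(s) (total 0); column heights now [0 2 4 4 0 0 0], max=4
Drop 3: J rot3 at col 2 lands with bottom-row=4; cleared 0 line(s) (total 0); column heights now [0 2 5 7 0 0 0], max=7
Drop 4: Z rot0 at col 2 lands with bottom-row=7; cleared 0 line(s) (total 0); column heights now [0 2 9 9 8 0 0], max=9
Drop 5: S rot1 at col 4 lands with bottom-row=7; cleared 0 line(s) (total 0); column heights now [0 2 9 9 10 9 0], max=10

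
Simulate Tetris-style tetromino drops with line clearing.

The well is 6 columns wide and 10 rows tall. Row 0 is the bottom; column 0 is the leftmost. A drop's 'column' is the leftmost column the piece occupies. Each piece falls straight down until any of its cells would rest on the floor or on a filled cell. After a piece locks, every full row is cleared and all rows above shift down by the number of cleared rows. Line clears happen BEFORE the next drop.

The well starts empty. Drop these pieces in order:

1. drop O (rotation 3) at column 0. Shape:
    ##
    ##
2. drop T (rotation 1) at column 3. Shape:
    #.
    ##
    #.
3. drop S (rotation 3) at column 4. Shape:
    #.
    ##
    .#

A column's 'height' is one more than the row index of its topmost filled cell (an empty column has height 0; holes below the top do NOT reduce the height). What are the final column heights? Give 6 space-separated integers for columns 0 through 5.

Drop 1: O rot3 at col 0 lands with bottom-row=0; cleared 0 line(s) (total 0); column heights now [2 2 0 0 0 0], max=2
Drop 2: T rot1 at col 3 lands with bottom-row=0; cleared 0 line(s) (total 0); column heights now [2 2 0 3 2 0], max=3
Drop 3: S rot3 at col 4 lands with bottom-row=1; cleared 0 line(s) (total 0); column heights now [2 2 0 3 4 3], max=4

Answer: 2 2 0 3 4 3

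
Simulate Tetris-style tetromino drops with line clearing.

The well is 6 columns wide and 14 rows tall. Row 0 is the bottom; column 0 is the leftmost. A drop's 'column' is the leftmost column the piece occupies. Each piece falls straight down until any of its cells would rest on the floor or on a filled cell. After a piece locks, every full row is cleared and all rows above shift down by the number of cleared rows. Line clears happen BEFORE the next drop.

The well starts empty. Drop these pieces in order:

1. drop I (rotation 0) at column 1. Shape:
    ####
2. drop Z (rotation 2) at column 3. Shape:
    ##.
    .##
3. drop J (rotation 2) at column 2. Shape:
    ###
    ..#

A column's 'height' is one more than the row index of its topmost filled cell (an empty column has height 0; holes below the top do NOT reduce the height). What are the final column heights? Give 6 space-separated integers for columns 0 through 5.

Answer: 0 1 5 5 5 2

Derivation:
Drop 1: I rot0 at col 1 lands with bottom-row=0; cleared 0 line(s) (total 0); column heights now [0 1 1 1 1 0], max=1
Drop 2: Z rot2 at col 3 lands with bottom-row=1; cleared 0 line(s) (total 0); column heights now [0 1 1 3 3 2], max=3
Drop 3: J rot2 at col 2 lands with bottom-row=3; cleared 0 line(s) (total 0); column heights now [0 1 5 5 5 2], max=5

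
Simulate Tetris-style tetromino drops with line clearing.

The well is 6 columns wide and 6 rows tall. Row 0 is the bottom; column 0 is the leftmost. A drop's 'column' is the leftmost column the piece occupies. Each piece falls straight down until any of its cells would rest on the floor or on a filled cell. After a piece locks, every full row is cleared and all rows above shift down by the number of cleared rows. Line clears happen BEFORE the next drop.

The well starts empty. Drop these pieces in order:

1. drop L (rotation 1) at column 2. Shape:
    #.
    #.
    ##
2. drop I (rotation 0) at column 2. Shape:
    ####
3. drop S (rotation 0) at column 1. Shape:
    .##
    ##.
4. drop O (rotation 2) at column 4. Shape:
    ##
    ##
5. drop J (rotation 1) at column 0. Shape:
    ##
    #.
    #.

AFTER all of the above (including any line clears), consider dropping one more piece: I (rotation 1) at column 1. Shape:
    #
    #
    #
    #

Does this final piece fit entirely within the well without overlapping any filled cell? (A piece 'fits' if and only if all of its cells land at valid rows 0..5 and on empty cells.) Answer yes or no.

Drop 1: L rot1 at col 2 lands with bottom-row=0; cleared 0 line(s) (total 0); column heights now [0 0 3 1 0 0], max=3
Drop 2: I rot0 at col 2 lands with bottom-row=3; cleared 0 line(s) (total 0); column heights now [0 0 4 4 4 4], max=4
Drop 3: S rot0 at col 1 lands with bottom-row=4; cleared 0 line(s) (total 0); column heights now [0 5 6 6 4 4], max=6
Drop 4: O rot2 at col 4 lands with bottom-row=4; cleared 0 line(s) (total 0); column heights now [0 5 6 6 6 6], max=6
Drop 5: J rot1 at col 0 lands with bottom-row=3; cleared 1 line(s) (total 1); column heights now [5 5 5 4 5 5], max=5
Test piece I rot1 at col 1 (width 1): heights before test = [5 5 5 4 5 5]; fits = False

Answer: no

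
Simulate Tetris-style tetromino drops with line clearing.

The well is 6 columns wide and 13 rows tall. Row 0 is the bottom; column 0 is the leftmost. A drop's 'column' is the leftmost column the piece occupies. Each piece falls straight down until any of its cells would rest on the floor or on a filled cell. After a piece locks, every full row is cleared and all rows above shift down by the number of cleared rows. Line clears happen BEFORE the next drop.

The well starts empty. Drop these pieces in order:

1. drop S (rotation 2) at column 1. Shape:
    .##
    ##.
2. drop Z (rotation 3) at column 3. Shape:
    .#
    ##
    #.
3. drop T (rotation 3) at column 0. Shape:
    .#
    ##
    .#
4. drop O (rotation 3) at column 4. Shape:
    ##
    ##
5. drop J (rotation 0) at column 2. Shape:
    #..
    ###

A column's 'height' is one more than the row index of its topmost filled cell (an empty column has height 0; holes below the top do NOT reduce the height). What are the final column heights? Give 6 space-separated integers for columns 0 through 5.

Answer: 3 4 9 8 8 7

Derivation:
Drop 1: S rot2 at col 1 lands with bottom-row=0; cleared 0 line(s) (total 0); column heights now [0 1 2 2 0 0], max=2
Drop 2: Z rot3 at col 3 lands with bottom-row=2; cleared 0 line(s) (total 0); column heights now [0 1 2 4 5 0], max=5
Drop 3: T rot3 at col 0 lands with bottom-row=1; cleared 0 line(s) (total 0); column heights now [3 4 2 4 5 0], max=5
Drop 4: O rot3 at col 4 lands with bottom-row=5; cleared 0 line(s) (total 0); column heights now [3 4 2 4 7 7], max=7
Drop 5: J rot0 at col 2 lands with bottom-row=7; cleared 0 line(s) (total 0); column heights now [3 4 9 8 8 7], max=9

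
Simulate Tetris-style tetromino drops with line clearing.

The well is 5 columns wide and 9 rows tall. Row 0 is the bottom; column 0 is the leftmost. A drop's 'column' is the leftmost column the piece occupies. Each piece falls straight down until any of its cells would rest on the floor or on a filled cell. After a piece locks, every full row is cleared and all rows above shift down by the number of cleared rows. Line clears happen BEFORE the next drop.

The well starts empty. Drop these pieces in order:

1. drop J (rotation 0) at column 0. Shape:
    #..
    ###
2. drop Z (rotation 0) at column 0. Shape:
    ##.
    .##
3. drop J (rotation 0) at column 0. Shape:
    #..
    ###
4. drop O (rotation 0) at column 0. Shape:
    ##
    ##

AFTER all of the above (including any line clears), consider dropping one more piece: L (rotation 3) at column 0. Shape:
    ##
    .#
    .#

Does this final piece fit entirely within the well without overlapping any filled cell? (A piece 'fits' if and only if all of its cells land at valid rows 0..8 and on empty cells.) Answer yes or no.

Answer: no

Derivation:
Drop 1: J rot0 at col 0 lands with bottom-row=0; cleared 0 line(s) (total 0); column heights now [2 1 1 0 0], max=2
Drop 2: Z rot0 at col 0 lands with bottom-row=1; cleared 0 line(s) (total 0); column heights now [3 3 2 0 0], max=3
Drop 3: J rot0 at col 0 lands with bottom-row=3; cleared 0 line(s) (total 0); column heights now [5 4 4 0 0], max=5
Drop 4: O rot0 at col 0 lands with bottom-row=5; cleared 0 line(s) (total 0); column heights now [7 7 4 0 0], max=7
Test piece L rot3 at col 0 (width 2): heights before test = [7 7 4 0 0]; fits = False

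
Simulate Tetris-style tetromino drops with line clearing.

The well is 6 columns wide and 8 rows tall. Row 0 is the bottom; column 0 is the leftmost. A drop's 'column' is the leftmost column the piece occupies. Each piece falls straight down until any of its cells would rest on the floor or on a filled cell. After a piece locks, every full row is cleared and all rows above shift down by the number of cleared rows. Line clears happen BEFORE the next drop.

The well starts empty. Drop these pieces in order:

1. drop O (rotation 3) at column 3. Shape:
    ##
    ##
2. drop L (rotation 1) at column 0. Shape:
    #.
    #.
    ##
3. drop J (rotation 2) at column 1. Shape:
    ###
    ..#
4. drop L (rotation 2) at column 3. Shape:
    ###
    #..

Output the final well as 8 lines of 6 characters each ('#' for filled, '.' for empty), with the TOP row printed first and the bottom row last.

Answer: ......
......
...###
...#..
.###..
#..#..
#..##.
##.##.

Derivation:
Drop 1: O rot3 at col 3 lands with bottom-row=0; cleared 0 line(s) (total 0); column heights now [0 0 0 2 2 0], max=2
Drop 2: L rot1 at col 0 lands with bottom-row=0; cleared 0 line(s) (total 0); column heights now [3 1 0 2 2 0], max=3
Drop 3: J rot2 at col 1 lands with bottom-row=2; cleared 0 line(s) (total 0); column heights now [3 4 4 4 2 0], max=4
Drop 4: L rot2 at col 3 lands with bottom-row=4; cleared 0 line(s) (total 0); column heights now [3 4 4 6 6 6], max=6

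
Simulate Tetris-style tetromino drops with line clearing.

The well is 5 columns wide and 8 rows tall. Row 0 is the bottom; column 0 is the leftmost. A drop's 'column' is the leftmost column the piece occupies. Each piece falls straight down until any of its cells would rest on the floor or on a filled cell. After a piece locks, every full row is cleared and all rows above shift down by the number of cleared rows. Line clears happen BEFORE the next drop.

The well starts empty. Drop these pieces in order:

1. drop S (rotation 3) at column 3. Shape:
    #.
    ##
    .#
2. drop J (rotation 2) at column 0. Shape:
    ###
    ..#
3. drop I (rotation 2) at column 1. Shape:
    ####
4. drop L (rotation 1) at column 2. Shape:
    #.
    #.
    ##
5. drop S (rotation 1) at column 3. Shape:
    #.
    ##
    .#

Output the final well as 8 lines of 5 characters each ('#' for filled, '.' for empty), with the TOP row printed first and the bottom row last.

Drop 1: S rot3 at col 3 lands with bottom-row=0; cleared 0 line(s) (total 0); column heights now [0 0 0 3 2], max=3
Drop 2: J rot2 at col 0 lands with bottom-row=0; cleared 1 line(s) (total 1); column heights now [0 0 1 2 1], max=2
Drop 3: I rot2 at col 1 lands with bottom-row=2; cleared 0 line(s) (total 1); column heights now [0 3 3 3 3], max=3
Drop 4: L rot1 at col 2 lands with bottom-row=3; cleared 0 line(s) (total 1); column heights now [0 3 6 4 3], max=6
Drop 5: S rot1 at col 3 lands with bottom-row=3; cleared 0 line(s) (total 1); column heights now [0 3 6 6 5], max=6

Answer: .....
.....
..##.
..###
..###
.####
...#.
..#.#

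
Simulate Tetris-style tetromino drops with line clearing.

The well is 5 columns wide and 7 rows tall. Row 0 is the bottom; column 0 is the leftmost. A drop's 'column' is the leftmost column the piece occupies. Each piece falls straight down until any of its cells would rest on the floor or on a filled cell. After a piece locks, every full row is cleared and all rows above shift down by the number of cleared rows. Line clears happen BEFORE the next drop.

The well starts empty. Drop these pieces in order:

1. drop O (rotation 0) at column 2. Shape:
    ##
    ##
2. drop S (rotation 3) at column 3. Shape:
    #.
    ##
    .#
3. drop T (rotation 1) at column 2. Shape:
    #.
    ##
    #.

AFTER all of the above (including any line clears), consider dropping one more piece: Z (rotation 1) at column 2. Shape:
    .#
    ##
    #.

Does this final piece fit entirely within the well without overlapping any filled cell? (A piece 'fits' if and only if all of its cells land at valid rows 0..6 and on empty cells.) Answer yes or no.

Drop 1: O rot0 at col 2 lands with bottom-row=0; cleared 0 line(s) (total 0); column heights now [0 0 2 2 0], max=2
Drop 2: S rot3 at col 3 lands with bottom-row=1; cleared 0 line(s) (total 0); column heights now [0 0 2 4 3], max=4
Drop 3: T rot1 at col 2 lands with bottom-row=3; cleared 0 line(s) (total 0); column heights now [0 0 6 5 3], max=6
Test piece Z rot1 at col 2 (width 2): heights before test = [0 0 6 5 3]; fits = False

Answer: no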